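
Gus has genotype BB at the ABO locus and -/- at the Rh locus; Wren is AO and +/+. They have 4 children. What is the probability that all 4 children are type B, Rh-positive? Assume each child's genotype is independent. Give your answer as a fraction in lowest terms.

ABO cross BB × AO → 1/2 B, 1/2 AB.
Rh cross -/- × +/+ → 1 Rh+; so P(type B, Rh-positive) = 1/2 × 1 = 1/2 per child.
All 4 independent: (1/2)^4 = 1/16.

1/16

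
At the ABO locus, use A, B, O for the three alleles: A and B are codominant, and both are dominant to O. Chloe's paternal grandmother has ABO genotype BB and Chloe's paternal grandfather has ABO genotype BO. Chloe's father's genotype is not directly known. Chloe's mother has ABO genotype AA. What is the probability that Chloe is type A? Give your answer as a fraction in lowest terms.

Chloe's father's ABO genotype from BB × BO: 1/2 BB, 1/2 BO.
Crossing each possibility with the mother AA and summing P(type A): 1/2·0 + 1/2·1/2 = 1/4.

1/4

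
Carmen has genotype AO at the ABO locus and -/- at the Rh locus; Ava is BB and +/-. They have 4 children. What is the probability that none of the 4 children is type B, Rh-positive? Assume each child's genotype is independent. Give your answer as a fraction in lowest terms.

ABO cross AO × BB → 1/2 B, 1/2 AB.
Rh cross -/- × +/- → 1/2 Rh+, 1/2 Rh-; so P(type B, Rh-positive) = 1/2 × 1/2 = 1/4 per child.
P(not type B, Rh-positive) = 3/4 for one child; (3/4)^4 = 81/256.

81/256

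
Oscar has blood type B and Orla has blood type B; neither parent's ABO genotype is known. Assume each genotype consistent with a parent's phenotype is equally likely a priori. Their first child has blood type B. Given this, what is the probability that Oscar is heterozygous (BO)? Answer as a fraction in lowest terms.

Possible genotypes: Oscar ∈ {BB, BO}; Orla ∈ {BB, BO}.
Weight each parental genotype pair by prior × P(type-B child):
  BB × BB: posterior weight 4/15.
  BB × BO: posterior weight 4/15.
  BO × BB: posterior weight 4/15.
  BO × BO: posterior weight 1/5.
Sum the posterior weight over pairs where Oscar is BO: 7/15.

7/15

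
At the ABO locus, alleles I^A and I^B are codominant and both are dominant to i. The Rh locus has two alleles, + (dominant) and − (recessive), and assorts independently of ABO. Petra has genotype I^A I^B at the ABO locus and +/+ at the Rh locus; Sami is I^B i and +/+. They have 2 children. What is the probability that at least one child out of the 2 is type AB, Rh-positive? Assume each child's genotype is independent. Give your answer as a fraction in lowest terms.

7/16

ABO cross I^A I^B × I^B i → 1/4 A, 1/2 B, 1/4 AB.
Rh cross +/+ × +/+ → 1 Rh+; so P(type AB, Rh-positive) = 1/4 × 1 = 1/4 per child.
P(none) = (3/4)^2 = 9/16; P(at least one) = 1 − 9/16 = 7/16.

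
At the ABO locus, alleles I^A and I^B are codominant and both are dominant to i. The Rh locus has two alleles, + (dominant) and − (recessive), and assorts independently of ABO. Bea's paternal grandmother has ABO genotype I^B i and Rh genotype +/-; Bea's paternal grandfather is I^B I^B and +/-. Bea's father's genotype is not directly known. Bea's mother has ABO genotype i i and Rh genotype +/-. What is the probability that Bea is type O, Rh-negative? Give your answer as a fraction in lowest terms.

1/16

Bea's father's ABO genotype from I^B i × I^B I^B: 1/2 I^B I^B, 1/2 I^B i.
Crossing each possibility with the mother i i and summing P(type O): 1/2·0 + 1/2·1/2 = 1/4.
Similarly for Rh via the father's Rh distribution: P(Rh-) = 1/4.
Independent loci: 1/4 × 1/4 = 1/16.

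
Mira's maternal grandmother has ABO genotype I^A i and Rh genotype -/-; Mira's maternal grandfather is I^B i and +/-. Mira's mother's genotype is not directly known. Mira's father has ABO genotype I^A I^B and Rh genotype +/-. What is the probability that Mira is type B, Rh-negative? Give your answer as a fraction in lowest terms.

9/64

Mira's mother's ABO genotype from I^A i × I^B i: 1/4 I^A I^B, 1/4 I^A i, 1/4 I^B i, 1/4 i i.
Crossing each possibility with the father I^A I^B and summing P(type B): 1/4·1/4 + 1/4·1/4 + 1/4·1/2 + 1/4·1/2 = 3/8.
Similarly for Rh via the mother's Rh distribution: P(Rh-) = 3/8.
Independent loci: 3/8 × 3/8 = 9/64.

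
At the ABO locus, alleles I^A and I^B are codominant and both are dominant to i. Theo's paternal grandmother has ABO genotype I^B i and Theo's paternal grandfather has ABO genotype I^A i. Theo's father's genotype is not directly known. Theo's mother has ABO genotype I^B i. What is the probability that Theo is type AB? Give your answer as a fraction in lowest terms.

1/8

Theo's father's ABO genotype from I^B i × I^A i: 1/4 I^A I^B, 1/4 I^A i, 1/4 I^B i, 1/4 i i.
Crossing each possibility with the mother I^B i and summing P(type AB): 1/4·1/4 + 1/4·1/4 + 1/4·0 + 1/4·0 = 1/8.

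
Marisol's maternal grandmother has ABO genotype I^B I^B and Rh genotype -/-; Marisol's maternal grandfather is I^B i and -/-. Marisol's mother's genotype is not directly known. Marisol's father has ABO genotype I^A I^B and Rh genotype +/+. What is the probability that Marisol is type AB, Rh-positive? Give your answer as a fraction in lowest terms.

3/8

Marisol's mother's ABO genotype from I^B I^B × I^B i: 1/2 I^B I^B, 1/2 I^B i.
Crossing each possibility with the father I^A I^B and summing P(type AB): 1/2·1/2 + 1/2·1/4 = 3/8.
Similarly for Rh via the mother's Rh distribution: P(Rh+) = 1.
Independent loci: 3/8 × 1 = 3/8.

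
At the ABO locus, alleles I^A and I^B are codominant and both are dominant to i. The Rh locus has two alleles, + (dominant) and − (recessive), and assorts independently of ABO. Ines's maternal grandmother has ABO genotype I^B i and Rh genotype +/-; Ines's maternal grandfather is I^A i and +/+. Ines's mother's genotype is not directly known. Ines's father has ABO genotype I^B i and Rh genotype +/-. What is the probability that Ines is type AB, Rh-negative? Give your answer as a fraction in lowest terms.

1/64

Ines's mother's ABO genotype from I^B i × I^A i: 1/4 I^A I^B, 1/4 I^A i, 1/4 I^B i, 1/4 i i.
Crossing each possibility with the father I^B i and summing P(type AB): 1/4·1/4 + 1/4·1/4 + 1/4·0 + 1/4·0 = 1/8.
Similarly for Rh via the mother's Rh distribution: P(Rh-) = 1/8.
Independent loci: 1/8 × 1/8 = 1/64.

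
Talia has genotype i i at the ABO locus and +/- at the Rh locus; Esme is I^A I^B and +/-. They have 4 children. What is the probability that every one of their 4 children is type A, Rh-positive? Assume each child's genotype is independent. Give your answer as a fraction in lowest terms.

81/4096

ABO cross i i × I^A I^B → 1/2 A, 1/2 B.
Rh cross +/- × +/- → 3/4 Rh+, 1/4 Rh-; so P(type A, Rh-positive) = 1/2 × 3/4 = 3/8 per child.
All 4 independent: (3/8)^4 = 81/4096.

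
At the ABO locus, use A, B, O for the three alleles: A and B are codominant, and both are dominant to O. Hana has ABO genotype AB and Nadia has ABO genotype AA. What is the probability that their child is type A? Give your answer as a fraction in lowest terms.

1/2

ABO cross AB × AA → offspring phenotypes: 1/2 A, 1/2 AB.
So P(type A) = 1/2.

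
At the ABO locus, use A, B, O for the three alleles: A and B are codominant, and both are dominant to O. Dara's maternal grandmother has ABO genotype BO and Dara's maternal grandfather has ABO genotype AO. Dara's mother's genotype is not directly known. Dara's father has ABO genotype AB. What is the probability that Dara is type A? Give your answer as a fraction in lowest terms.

Dara's mother's ABO genotype from BO × AO: 1/4 AB, 1/4 AO, 1/4 BO, 1/4 OO.
Crossing each possibility with the father AB and summing P(type A): 1/4·1/4 + 1/4·1/2 + 1/4·1/4 + 1/4·1/2 = 3/8.

3/8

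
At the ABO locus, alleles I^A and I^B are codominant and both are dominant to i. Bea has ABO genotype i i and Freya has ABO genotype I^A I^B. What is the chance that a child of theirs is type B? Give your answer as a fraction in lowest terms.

ABO cross i i × I^A I^B → offspring phenotypes: 1/2 A, 1/2 B.
So P(type B) = 1/2.

1/2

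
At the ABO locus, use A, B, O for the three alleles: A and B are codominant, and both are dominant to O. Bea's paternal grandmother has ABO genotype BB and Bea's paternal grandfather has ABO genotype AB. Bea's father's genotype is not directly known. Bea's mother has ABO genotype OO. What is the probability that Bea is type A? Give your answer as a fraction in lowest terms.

Bea's father's ABO genotype from BB × AB: 1/2 AB, 1/2 BB.
Crossing each possibility with the mother OO and summing P(type A): 1/2·1/2 + 1/2·0 = 1/4.

1/4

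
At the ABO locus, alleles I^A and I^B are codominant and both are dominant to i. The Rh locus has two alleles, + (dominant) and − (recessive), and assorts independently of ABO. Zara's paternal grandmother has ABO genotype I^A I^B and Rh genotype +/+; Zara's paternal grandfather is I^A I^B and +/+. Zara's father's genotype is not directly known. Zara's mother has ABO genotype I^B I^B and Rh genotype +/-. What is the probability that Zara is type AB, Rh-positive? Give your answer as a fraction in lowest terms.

1/2

Zara's father's ABO genotype from I^A I^B × I^A I^B: 1/4 I^A I^A, 1/2 I^A I^B, 1/4 I^B I^B.
Crossing each possibility with the mother I^B I^B and summing P(type AB): 1/4·1 + 1/2·1/2 + 1/4·0 = 1/2.
Similarly for Rh via the father's Rh distribution: P(Rh+) = 1.
Independent loci: 1/2 × 1 = 1/2.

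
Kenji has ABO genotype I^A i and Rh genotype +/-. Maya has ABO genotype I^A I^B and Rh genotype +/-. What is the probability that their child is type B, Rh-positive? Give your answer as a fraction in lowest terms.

ABO cross I^A i × I^A I^B → offspring phenotypes: 1/2 A, 1/4 B, 1/4 AB.
Rh cross +/- × +/- → 3/4 Rh+, 1/4 Rh-.
Independent loci: P(type B, Rh-positive) = 1/4 × 3/4 = 3/16.

3/16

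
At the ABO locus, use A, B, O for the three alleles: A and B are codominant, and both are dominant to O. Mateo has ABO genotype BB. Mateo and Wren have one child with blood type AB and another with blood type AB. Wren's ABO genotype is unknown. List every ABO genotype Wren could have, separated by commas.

AA, AB, AO

For each candidate genotype of Wren, check whether crossing it with BB can produce every observed child phenotype.
  AA → possible child types {AB} ✓
  AB → possible child types {B, AB} ✓
  AO → possible child types {B, AB} ✓
  BB → possible child types {B} ✗
  BO → possible child types {B} ✗
  OO → possible child types {B} ✗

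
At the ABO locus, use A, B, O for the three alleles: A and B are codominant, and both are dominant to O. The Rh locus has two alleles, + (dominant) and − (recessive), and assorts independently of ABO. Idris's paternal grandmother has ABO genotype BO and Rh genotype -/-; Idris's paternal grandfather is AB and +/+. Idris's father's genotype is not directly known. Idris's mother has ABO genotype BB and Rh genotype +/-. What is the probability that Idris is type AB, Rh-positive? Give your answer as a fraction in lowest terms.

Idris's father's ABO genotype from BO × AB: 1/4 AB, 1/4 AO, 1/4 BB, 1/4 BO.
Crossing each possibility with the mother BB and summing P(type AB): 1/4·1/2 + 1/4·1/2 + 1/4·0 + 1/4·0 = 1/4.
Similarly for Rh via the father's Rh distribution: P(Rh+) = 3/4.
Independent loci: 1/4 × 3/4 = 3/16.

3/16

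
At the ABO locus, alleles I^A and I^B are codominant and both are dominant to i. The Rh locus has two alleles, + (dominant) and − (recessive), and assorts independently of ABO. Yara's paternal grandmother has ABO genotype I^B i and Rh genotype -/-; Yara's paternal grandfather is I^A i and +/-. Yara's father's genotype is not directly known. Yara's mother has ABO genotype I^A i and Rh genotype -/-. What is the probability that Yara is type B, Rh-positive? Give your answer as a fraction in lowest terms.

Yara's father's ABO genotype from I^B i × I^A i: 1/4 I^A I^B, 1/4 I^A i, 1/4 I^B i, 1/4 i i.
Crossing each possibility with the mother I^A i and summing P(type B): 1/4·1/4 + 1/4·0 + 1/4·1/4 + 1/4·0 = 1/8.
Similarly for Rh via the father's Rh distribution: P(Rh+) = 1/4.
Independent loci: 1/8 × 1/4 = 1/32.

1/32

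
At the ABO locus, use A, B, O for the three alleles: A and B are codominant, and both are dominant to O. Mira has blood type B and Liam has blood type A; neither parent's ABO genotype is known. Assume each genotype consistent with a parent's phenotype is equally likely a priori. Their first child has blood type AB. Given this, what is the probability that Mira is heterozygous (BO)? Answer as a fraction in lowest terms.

Possible genotypes: Mira ∈ {BB, BO}; Liam ∈ {AA, AO}.
Weight each parental genotype pair by prior × P(type-AB child):
  BB × AA: posterior weight 4/9.
  BB × AO: posterior weight 2/9.
  BO × AA: posterior weight 2/9.
  BO × AO: posterior weight 1/9.
Sum the posterior weight over pairs where Mira is BO: 1/3.

1/3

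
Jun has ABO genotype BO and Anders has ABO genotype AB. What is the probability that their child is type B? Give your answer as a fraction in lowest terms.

1/2

ABO cross BO × AB → offspring phenotypes: 1/4 A, 1/2 B, 1/4 AB.
So P(type B) = 1/2.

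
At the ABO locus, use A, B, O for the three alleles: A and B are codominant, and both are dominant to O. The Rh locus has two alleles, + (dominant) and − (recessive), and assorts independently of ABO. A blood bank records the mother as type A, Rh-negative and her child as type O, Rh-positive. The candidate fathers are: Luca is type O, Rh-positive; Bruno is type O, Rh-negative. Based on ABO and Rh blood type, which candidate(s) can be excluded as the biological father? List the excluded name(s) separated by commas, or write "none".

Bruno

A candidate is excluded only if no genotype consistent with his phenotype could produce a type O, Rh-positive child with a type A, Rh-negative mother.
Bruno (type O, Rh-): no genotype consistent with that phenotype can produce a type-O Rh+ child with a type-A mother.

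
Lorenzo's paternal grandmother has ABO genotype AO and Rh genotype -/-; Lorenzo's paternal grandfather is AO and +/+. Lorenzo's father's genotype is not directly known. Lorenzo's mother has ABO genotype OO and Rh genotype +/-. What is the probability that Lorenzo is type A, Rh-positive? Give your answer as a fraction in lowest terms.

Lorenzo's father's ABO genotype from AO × AO: 1/4 AA, 1/2 AO, 1/4 OO.
Crossing each possibility with the mother OO and summing P(type A): 1/4·1 + 1/2·1/2 + 1/4·0 = 1/2.
Similarly for Rh via the father's Rh distribution: P(Rh+) = 3/4.
Independent loci: 1/2 × 3/4 = 3/8.

3/8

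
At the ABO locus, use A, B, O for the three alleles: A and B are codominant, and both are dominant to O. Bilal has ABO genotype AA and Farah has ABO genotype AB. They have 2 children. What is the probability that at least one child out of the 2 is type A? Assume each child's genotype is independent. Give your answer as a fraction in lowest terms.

3/4

ABO cross AA × AB → 1/2 A, 1/2 AB.
So P(type A) = 1/2 per child.
P(none) = (1/2)^2 = 1/4; P(at least one) = 1 − 1/4 = 3/4.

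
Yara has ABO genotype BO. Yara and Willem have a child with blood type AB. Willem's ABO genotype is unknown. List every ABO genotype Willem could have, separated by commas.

AA, AB, AO

For each candidate genotype of Willem, check whether crossing it with BO can produce every observed child phenotype.
  AA → possible child types {A, AB} ✓
  AB → possible child types {A, B, AB} ✓
  AO → possible child types {O, A, B, AB} ✓
  BB → possible child types {B} ✗
  BO → possible child types {O, B} ✗
  OO → possible child types {O, B} ✗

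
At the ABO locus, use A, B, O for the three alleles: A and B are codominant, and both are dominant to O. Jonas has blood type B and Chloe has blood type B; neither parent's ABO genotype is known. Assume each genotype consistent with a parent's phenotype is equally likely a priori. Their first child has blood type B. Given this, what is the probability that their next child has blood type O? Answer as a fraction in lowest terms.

Possible genotypes: Jonas ∈ {BB, BO}; Chloe ∈ {BB, BO}.
Weight each parental genotype pair by prior × P(type-B child):
  BB × BB: posterior weight 4/15; P(next child type O) = 0.
  BB × BO: posterior weight 4/15; P(next child type O) = 0.
  BO × BB: posterior weight 4/15; P(next child type O) = 0.
  BO × BO: posterior weight 1/5; P(next child type O) = 1/4.
Weighted sum = 1/20.

1/20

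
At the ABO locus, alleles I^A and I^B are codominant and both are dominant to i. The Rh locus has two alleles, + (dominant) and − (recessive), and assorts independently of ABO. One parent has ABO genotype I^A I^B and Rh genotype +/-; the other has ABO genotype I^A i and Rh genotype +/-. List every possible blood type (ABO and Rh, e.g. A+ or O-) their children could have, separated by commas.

A+, A-, B+, B-, AB+, AB-

Gametes from I^A I^B × I^A i give offspring ABO genotypes I^A I^A, I^A I^B, I^A i, I^B i, i.e. phenotypes A, B, AB.
Rh cross +/- × +/- → phenotypes Rh+, Rh-.
Combining independently: A+, A-, B+, B-, AB+, AB-.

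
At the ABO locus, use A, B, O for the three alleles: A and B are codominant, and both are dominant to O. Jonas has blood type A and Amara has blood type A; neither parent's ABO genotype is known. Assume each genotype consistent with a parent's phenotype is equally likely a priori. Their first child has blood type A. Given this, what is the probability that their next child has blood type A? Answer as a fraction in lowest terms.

Possible genotypes: Jonas ∈ {AA, AO}; Amara ∈ {AA, AO}.
Weight each parental genotype pair by prior × P(type-A child):
  AA × AA: posterior weight 4/15; P(next child type A) = 1.
  AA × AO: posterior weight 4/15; P(next child type A) = 1.
  AO × AA: posterior weight 4/15; P(next child type A) = 1.
  AO × AO: posterior weight 1/5; P(next child type A) = 3/4.
Weighted sum = 19/20.

19/20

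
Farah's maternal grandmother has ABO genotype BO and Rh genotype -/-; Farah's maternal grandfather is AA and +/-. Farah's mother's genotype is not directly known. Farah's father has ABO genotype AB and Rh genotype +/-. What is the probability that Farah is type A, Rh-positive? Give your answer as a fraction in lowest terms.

15/64

Farah's mother's ABO genotype from BO × AA: 1/2 AB, 1/2 AO.
Crossing each possibility with the father AB and summing P(type A): 1/2·1/4 + 1/2·1/2 = 3/8.
Similarly for Rh via the mother's Rh distribution: P(Rh+) = 5/8.
Independent loci: 3/8 × 5/8 = 15/64.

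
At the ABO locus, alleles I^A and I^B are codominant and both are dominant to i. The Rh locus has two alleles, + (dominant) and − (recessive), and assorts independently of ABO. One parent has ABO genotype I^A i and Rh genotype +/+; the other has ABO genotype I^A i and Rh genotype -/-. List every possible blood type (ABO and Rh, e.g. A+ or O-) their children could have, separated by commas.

Gametes from I^A i × I^A i give offspring ABO genotypes I^A I^A, I^A i, i i, i.e. phenotypes O, A.
Rh cross +/+ × -/- → phenotypes Rh+.
Combining independently: O+, A+.

O+, A+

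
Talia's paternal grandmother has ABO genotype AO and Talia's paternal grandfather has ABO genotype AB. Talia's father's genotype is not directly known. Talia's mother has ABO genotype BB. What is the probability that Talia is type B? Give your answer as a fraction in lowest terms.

1/2

Talia's father's ABO genotype from AO × AB: 1/4 AA, 1/4 AB, 1/4 AO, 1/4 BO.
Crossing each possibility with the mother BB and summing P(type B): 1/4·0 + 1/4·1/2 + 1/4·1/2 + 1/4·1 = 1/2.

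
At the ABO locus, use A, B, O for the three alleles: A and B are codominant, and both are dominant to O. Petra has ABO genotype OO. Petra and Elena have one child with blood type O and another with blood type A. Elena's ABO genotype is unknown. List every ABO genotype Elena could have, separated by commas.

AO

For each candidate genotype of Elena, check whether crossing it with OO can produce every observed child phenotype.
  AA → possible child types {A} ✗
  AB → possible child types {A, B} ✗
  AO → possible child types {O, A} ✓
  BB → possible child types {B} ✗
  BO → possible child types {O, B} ✗
  OO → possible child types {O} ✗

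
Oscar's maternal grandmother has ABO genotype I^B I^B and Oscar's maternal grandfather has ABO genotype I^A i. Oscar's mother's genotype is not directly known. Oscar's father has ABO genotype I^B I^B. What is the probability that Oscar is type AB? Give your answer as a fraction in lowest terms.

1/4

Oscar's mother's ABO genotype from I^B I^B × I^A i: 1/2 I^A I^B, 1/2 I^B i.
Crossing each possibility with the father I^B I^B and summing P(type AB): 1/2·1/2 + 1/2·0 = 1/4.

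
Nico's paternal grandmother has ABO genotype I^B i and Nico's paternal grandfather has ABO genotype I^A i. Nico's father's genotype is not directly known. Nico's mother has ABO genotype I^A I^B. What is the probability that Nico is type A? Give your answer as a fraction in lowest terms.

3/8

Nico's father's ABO genotype from I^B i × I^A i: 1/4 I^A I^B, 1/4 I^A i, 1/4 I^B i, 1/4 i i.
Crossing each possibility with the mother I^A I^B and summing P(type A): 1/4·1/4 + 1/4·1/2 + 1/4·1/4 + 1/4·1/2 = 3/8.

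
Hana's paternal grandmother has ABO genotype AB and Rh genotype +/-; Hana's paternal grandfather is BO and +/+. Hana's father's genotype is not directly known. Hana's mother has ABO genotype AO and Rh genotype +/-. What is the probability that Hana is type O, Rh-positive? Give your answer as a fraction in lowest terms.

7/64

Hana's father's ABO genotype from AB × BO: 1/4 AB, 1/4 AO, 1/4 BB, 1/4 BO.
Crossing each possibility with the mother AO and summing P(type O): 1/4·0 + 1/4·1/4 + 1/4·0 + 1/4·1/4 = 1/8.
Similarly for Rh via the father's Rh distribution: P(Rh+) = 7/8.
Independent loci: 1/8 × 7/8 = 7/64.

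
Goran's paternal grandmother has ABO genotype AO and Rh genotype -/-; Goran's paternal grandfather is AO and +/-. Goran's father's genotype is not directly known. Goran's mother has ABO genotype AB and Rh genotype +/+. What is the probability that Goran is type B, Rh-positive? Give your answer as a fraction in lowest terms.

1/4

Goran's father's ABO genotype from AO × AO: 1/4 AA, 1/2 AO, 1/4 OO.
Crossing each possibility with the mother AB and summing P(type B): 1/4·0 + 1/2·1/4 + 1/4·1/2 = 1/4.
Similarly for Rh via the father's Rh distribution: P(Rh+) = 1.
Independent loci: 1/4 × 1 = 1/4.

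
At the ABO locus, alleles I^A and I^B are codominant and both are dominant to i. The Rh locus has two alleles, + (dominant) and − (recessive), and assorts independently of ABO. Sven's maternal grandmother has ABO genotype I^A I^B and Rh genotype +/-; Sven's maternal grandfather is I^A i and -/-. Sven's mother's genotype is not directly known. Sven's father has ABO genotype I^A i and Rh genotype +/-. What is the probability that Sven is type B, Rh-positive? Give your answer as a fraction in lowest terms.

5/64

Sven's mother's ABO genotype from I^A I^B × I^A i: 1/4 I^A I^A, 1/4 I^A I^B, 1/4 I^A i, 1/4 I^B i.
Crossing each possibility with the father I^A i and summing P(type B): 1/4·0 + 1/4·1/4 + 1/4·0 + 1/4·1/4 = 1/8.
Similarly for Rh via the mother's Rh distribution: P(Rh+) = 5/8.
Independent loci: 1/8 × 5/8 = 5/64.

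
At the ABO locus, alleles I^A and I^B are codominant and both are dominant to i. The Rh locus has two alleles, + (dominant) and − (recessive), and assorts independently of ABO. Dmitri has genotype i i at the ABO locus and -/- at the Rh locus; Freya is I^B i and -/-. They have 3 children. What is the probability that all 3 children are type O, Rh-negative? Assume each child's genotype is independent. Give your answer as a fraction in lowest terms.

1/8

ABO cross i i × I^B i → 1/2 O, 1/2 B.
Rh cross -/- × -/- → 1 Rh-; so P(type O, Rh-negative) = 1/2 × 1 = 1/2 per child.
All 3 independent: (1/2)^3 = 1/8.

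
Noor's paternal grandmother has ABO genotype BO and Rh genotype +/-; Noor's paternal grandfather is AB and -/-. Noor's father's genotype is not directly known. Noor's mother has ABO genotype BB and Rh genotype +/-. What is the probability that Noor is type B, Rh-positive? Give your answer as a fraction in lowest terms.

15/32

Noor's father's ABO genotype from BO × AB: 1/4 AB, 1/4 AO, 1/4 BB, 1/4 BO.
Crossing each possibility with the mother BB and summing P(type B): 1/4·1/2 + 1/4·1/2 + 1/4·1 + 1/4·1 = 3/4.
Similarly for Rh via the father's Rh distribution: P(Rh+) = 5/8.
Independent loci: 3/4 × 5/8 = 15/32.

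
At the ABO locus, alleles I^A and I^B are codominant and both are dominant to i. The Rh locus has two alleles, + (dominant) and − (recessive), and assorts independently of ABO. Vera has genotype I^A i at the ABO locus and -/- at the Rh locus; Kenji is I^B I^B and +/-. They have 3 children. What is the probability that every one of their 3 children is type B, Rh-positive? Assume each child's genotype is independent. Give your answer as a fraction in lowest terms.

1/64

ABO cross I^A i × I^B I^B → 1/2 B, 1/2 AB.
Rh cross -/- × +/- → 1/2 Rh+, 1/2 Rh-; so P(type B, Rh-positive) = 1/2 × 1/2 = 1/4 per child.
All 3 independent: (1/4)^3 = 1/64.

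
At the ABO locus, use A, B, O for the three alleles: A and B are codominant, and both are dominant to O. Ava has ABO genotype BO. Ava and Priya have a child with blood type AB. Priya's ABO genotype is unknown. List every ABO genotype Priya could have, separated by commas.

For each candidate genotype of Priya, check whether crossing it with BO can produce every observed child phenotype.
  AA → possible child types {A, AB} ✓
  AB → possible child types {A, B, AB} ✓
  AO → possible child types {O, A, B, AB} ✓
  BB → possible child types {B} ✗
  BO → possible child types {O, B} ✗
  OO → possible child types {O, B} ✗

AA, AB, AO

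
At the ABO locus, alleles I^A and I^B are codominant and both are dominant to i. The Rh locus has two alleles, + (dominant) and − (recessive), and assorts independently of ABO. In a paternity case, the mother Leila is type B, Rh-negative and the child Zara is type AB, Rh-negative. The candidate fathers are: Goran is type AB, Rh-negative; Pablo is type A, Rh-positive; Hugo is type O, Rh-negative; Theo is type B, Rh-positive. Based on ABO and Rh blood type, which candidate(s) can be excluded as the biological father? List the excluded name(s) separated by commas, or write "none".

Hugo, Theo

A candidate is excluded only if no genotype consistent with his phenotype could produce a type AB, Rh-negative child with a type B, Rh-negative mother.
Hugo (type O, Rh-): no genotype consistent with that phenotype can produce a type-AB Rh- child with a type-B mother.
Theo (type B, Rh+): no genotype consistent with that phenotype can produce a type-AB Rh- child with a type-B mother.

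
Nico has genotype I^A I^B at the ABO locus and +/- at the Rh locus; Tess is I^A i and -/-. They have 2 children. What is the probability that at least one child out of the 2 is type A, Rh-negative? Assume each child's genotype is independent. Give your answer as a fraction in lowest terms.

ABO cross I^A I^B × I^A i → 1/2 A, 1/4 B, 1/4 AB.
Rh cross +/- × -/- → 1/2 Rh+, 1/2 Rh-; so P(type A, Rh-negative) = 1/2 × 1/2 = 1/4 per child.
P(none) = (3/4)^2 = 9/16; P(at least one) = 1 − 9/16 = 7/16.

7/16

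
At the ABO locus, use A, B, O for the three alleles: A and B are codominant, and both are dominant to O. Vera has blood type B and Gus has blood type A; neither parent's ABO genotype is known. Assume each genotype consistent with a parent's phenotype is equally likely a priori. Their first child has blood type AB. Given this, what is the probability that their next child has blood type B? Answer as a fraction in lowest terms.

5/36

Possible genotypes: Vera ∈ {BB, BO}; Gus ∈ {AA, AO}.
Weight each parental genotype pair by prior × P(type-AB child):
  BB × AA: posterior weight 4/9; P(next child type B) = 0.
  BB × AO: posterior weight 2/9; P(next child type B) = 1/2.
  BO × AA: posterior weight 2/9; P(next child type B) = 0.
  BO × AO: posterior weight 1/9; P(next child type B) = 1/4.
Weighted sum = 5/36.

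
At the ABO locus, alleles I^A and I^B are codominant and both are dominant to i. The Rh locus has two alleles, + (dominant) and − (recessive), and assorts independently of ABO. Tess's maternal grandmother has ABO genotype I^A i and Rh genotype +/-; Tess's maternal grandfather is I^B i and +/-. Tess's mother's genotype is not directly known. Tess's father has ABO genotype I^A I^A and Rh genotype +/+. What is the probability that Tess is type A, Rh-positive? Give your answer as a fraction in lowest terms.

Tess's mother's ABO genotype from I^A i × I^B i: 1/4 I^A I^B, 1/4 I^A i, 1/4 I^B i, 1/4 i i.
Crossing each possibility with the father I^A I^A and summing P(type A): 1/4·1/2 + 1/4·1 + 1/4·1/2 + 1/4·1 = 3/4.
Similarly for Rh via the mother's Rh distribution: P(Rh+) = 1.
Independent loci: 3/4 × 1 = 3/4.

3/4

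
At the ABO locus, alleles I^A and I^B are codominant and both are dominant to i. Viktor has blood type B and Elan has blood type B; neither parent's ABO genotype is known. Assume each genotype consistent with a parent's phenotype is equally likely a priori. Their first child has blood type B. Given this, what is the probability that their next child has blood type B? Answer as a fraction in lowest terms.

Possible genotypes: Viktor ∈ {I^B I^B, I^B i}; Elan ∈ {I^B I^B, I^B i}.
Weight each parental genotype pair by prior × P(type-B child):
  I^B I^B × I^B I^B: posterior weight 4/15; P(next child type B) = 1.
  I^B I^B × I^B i: posterior weight 4/15; P(next child type B) = 1.
  I^B i × I^B I^B: posterior weight 4/15; P(next child type B) = 1.
  I^B i × I^B i: posterior weight 1/5; P(next child type B) = 3/4.
Weighted sum = 19/20.

19/20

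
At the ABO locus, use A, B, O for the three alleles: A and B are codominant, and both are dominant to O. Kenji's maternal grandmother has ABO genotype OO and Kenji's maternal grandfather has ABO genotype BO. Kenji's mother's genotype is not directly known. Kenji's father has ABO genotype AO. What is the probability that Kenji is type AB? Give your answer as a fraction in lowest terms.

Kenji's mother's ABO genotype from OO × BO: 1/2 BO, 1/2 OO.
Crossing each possibility with the father AO and summing P(type AB): 1/2·1/4 + 1/2·0 = 1/8.

1/8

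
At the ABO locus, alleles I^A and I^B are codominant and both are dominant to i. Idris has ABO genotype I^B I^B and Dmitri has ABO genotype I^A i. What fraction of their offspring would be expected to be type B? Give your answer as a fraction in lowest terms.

1/2

ABO cross I^B I^B × I^A i → offspring phenotypes: 1/2 B, 1/2 AB.
So P(type B) = 1/2.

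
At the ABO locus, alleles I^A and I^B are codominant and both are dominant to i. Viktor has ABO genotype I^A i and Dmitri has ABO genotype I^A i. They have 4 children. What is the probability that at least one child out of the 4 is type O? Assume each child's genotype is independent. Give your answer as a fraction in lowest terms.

ABO cross I^A i × I^A i → 1/4 O, 3/4 A.
So P(type O) = 1/4 per child.
P(none) = (3/4)^4 = 81/256; P(at least one) = 1 − 81/256 = 175/256.

175/256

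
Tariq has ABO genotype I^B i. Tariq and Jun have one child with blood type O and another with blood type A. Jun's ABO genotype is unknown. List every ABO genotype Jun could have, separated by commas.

I^A i

For each candidate genotype of Jun, check whether crossing it with I^B i can produce every observed child phenotype.
  I^A I^A → possible child types {A, AB} ✗
  I^A I^B → possible child types {A, B, AB} ✗
  I^A i → possible child types {O, A, B, AB} ✓
  I^B I^B → possible child types {B} ✗
  I^B i → possible child types {O, B} ✗
  i i → possible child types {O, B} ✗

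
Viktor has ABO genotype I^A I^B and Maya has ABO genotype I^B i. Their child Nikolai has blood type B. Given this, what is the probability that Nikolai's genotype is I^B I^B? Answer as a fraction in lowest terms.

1/2

Cross I^A I^B × I^B i → 1/4 I^A I^B, 1/4 I^A i, 1/4 I^B I^B, 1/4 I^B i.
Type-B genotypes among offspring: I^B I^B (1/4), I^B i (1/4); total 1/2.
P(I^B I^B | type B) = (1/4) / (1/2) = 1/2.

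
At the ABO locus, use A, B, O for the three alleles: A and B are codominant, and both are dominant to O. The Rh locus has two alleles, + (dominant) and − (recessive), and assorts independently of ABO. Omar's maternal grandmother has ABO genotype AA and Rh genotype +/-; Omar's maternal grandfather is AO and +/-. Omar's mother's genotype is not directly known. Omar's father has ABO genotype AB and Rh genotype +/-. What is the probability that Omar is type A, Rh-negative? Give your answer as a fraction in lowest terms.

Omar's mother's ABO genotype from AA × AO: 1/2 AA, 1/2 AO.
Crossing each possibility with the father AB and summing P(type A): 1/2·1/2 + 1/2·1/2 = 1/2.
Similarly for Rh via the mother's Rh distribution: P(Rh-) = 1/4.
Independent loci: 1/2 × 1/4 = 1/8.

1/8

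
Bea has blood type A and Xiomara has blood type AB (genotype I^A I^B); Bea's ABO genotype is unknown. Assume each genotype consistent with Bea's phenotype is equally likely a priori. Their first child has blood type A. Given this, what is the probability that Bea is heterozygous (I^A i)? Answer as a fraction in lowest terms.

Possible genotypes: Bea ∈ {I^A I^A, I^A i}; Xiomara ∈ {I^A I^B}.
Weight each parental genotype pair by prior × P(type-A child):
  I^A I^A × I^A I^B: posterior weight 1/2.
  I^A i × I^A I^B: posterior weight 1/2.
Sum the posterior weight over pairs where Bea is I^A i: 1/2.

1/2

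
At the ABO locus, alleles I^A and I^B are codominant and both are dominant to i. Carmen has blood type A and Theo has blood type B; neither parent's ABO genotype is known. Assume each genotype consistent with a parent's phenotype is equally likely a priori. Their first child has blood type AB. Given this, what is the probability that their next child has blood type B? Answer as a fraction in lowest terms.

5/36

Possible genotypes: Carmen ∈ {I^A I^A, I^A i}; Theo ∈ {I^B I^B, I^B i}.
Weight each parental genotype pair by prior × P(type-AB child):
  I^A I^A × I^B I^B: posterior weight 4/9; P(next child type B) = 0.
  I^A I^A × I^B i: posterior weight 2/9; P(next child type B) = 0.
  I^A i × I^B I^B: posterior weight 2/9; P(next child type B) = 1/2.
  I^A i × I^B i: posterior weight 1/9; P(next child type B) = 1/4.
Weighted sum = 5/36.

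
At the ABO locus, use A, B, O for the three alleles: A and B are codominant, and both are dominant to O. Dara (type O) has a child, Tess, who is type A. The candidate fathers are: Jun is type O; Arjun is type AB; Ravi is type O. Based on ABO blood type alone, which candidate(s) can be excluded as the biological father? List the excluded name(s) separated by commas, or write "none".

A candidate is excluded only if no genotype consistent with his phenotype could produce a type A child with a type O mother.
Jun (type O): no genotype consistent with that phenotype can produce a type-A child with a type-O mother.
Ravi (type O): no genotype consistent with that phenotype can produce a type-A child with a type-O mother.

Jun, Ravi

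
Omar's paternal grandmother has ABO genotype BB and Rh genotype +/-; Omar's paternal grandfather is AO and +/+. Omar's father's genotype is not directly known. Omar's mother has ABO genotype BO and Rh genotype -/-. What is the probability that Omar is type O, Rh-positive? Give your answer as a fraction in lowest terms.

Omar's father's ABO genotype from BB × AO: 1/2 AB, 1/2 BO.
Crossing each possibility with the mother BO and summing P(type O): 1/2·0 + 1/2·1/4 = 1/8.
Similarly for Rh via the father's Rh distribution: P(Rh+) = 3/4.
Independent loci: 1/8 × 3/4 = 3/32.

3/32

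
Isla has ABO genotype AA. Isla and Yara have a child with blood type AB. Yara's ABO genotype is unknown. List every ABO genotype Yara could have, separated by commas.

For each candidate genotype of Yara, check whether crossing it with AA can produce every observed child phenotype.
  AA → possible child types {A} ✗
  AB → possible child types {A, AB} ✓
  AO → possible child types {A} ✗
  BB → possible child types {AB} ✓
  BO → possible child types {A, AB} ✓
  OO → possible child types {A} ✗

AB, BB, BO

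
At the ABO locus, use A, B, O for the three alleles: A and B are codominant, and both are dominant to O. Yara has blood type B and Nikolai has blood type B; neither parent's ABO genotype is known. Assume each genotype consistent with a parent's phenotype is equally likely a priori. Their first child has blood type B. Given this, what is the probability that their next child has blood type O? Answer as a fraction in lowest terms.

Possible genotypes: Yara ∈ {BB, BO}; Nikolai ∈ {BB, BO}.
Weight each parental genotype pair by prior × P(type-B child):
  BB × BB: posterior weight 4/15; P(next child type O) = 0.
  BB × BO: posterior weight 4/15; P(next child type O) = 0.
  BO × BB: posterior weight 4/15; P(next child type O) = 0.
  BO × BO: posterior weight 1/5; P(next child type O) = 1/4.
Weighted sum = 1/20.

1/20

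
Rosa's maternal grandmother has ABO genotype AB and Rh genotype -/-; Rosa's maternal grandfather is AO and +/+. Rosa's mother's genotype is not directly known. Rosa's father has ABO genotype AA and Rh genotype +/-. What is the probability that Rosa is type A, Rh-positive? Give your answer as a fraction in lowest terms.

Rosa's mother's ABO genotype from AB × AO: 1/4 AA, 1/4 AB, 1/4 AO, 1/4 BO.
Crossing each possibility with the father AA and summing P(type A): 1/4·1 + 1/4·1/2 + 1/4·1 + 1/4·1/2 = 3/4.
Similarly for Rh via the mother's Rh distribution: P(Rh+) = 3/4.
Independent loci: 3/4 × 3/4 = 9/16.

9/16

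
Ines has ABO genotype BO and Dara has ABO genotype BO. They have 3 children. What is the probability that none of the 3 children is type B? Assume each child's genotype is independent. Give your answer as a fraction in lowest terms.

1/64

ABO cross BO × BO → 1/4 O, 3/4 B.
So P(type B) = 3/4 per child.
P(not type B) = 1/4 for one child; (1/4)^3 = 1/64.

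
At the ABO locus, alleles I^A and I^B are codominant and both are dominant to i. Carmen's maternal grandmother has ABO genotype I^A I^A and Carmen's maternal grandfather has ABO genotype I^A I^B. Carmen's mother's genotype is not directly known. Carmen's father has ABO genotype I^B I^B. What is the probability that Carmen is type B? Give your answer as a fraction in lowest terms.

1/4

Carmen's mother's ABO genotype from I^A I^A × I^A I^B: 1/2 I^A I^A, 1/2 I^A I^B.
Crossing each possibility with the father I^B I^B and summing P(type B): 1/2·0 + 1/2·1/2 = 1/4.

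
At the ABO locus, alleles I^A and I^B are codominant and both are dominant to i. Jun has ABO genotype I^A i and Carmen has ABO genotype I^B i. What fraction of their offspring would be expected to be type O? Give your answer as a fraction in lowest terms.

ABO cross I^A i × I^B i → offspring phenotypes: 1/4 O, 1/4 A, 1/4 B, 1/4 AB.
So P(type O) = 1/4.

1/4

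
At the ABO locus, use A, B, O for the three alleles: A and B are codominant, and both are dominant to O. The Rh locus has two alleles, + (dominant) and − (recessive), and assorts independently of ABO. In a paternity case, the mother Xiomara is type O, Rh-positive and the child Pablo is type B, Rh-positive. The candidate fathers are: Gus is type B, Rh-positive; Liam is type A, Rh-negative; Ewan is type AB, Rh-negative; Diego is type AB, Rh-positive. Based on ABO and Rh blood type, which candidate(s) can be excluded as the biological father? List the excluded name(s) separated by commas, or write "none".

A candidate is excluded only if no genotype consistent with his phenotype could produce a type B, Rh-positive child with a type O, Rh-positive mother.
Liam (type A, Rh-): no genotype consistent with that phenotype can produce a type-B Rh+ child with a type-O mother.

Liam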